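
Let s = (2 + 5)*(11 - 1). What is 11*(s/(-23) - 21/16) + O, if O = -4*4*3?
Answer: -35297/368 ≈ -95.916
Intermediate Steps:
O = -48 (O = -16*3 = -48)
s = 70 (s = 7*10 = 70)
11*(s/(-23) - 21/16) + O = 11*(70/(-23) - 21/16) - 48 = 11*(70*(-1/23) - 21*1/16) - 48 = 11*(-70/23 - 21/16) - 48 = 11*(-1603/368) - 48 = -17633/368 - 48 = -35297/368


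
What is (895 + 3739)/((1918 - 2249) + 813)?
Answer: 2317/241 ≈ 9.6141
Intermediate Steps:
(895 + 3739)/((1918 - 2249) + 813) = 4634/(-331 + 813) = 4634/482 = 4634*(1/482) = 2317/241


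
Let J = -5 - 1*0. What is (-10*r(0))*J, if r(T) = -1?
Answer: -50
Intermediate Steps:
J = -5 (J = -5 + 0 = -5)
(-10*r(0))*J = -10*(-1)*(-5) = 10*(-5) = -50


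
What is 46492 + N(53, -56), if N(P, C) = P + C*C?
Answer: 49681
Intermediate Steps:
N(P, C) = P + C²
46492 + N(53, -56) = 46492 + (53 + (-56)²) = 46492 + (53 + 3136) = 46492 + 3189 = 49681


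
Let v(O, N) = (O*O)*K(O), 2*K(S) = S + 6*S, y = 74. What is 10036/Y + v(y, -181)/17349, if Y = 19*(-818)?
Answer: 10934427682/134819079 ≈ 81.104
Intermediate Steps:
K(S) = 7*S/2 (K(S) = (S + 6*S)/2 = (7*S)/2 = 7*S/2)
v(O, N) = 7*O**3/2 (v(O, N) = (O*O)*(7*O/2) = O**2*(7*O/2) = 7*O**3/2)
Y = -15542
10036/Y + v(y, -181)/17349 = 10036/(-15542) + ((7/2)*74**3)/17349 = 10036*(-1/15542) + ((7/2)*405224)*(1/17349) = -5018/7771 + 1418284*(1/17349) = -5018/7771 + 1418284/17349 = 10934427682/134819079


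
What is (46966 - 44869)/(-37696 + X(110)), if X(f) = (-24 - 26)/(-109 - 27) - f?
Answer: -142596/2570783 ≈ -0.055468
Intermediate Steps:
X(f) = 25/68 - f (X(f) = -50/(-136) - f = -50*(-1/136) - f = 25/68 - f)
(46966 - 44869)/(-37696 + X(110)) = (46966 - 44869)/(-37696 + (25/68 - 1*110)) = 2097/(-37696 + (25/68 - 110)) = 2097/(-37696 - 7455/68) = 2097/(-2570783/68) = 2097*(-68/2570783) = -142596/2570783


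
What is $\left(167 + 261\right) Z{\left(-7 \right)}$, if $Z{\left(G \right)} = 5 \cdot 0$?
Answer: $0$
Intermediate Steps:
$Z{\left(G \right)} = 0$
$\left(167 + 261\right) Z{\left(-7 \right)} = \left(167 + 261\right) 0 = 428 \cdot 0 = 0$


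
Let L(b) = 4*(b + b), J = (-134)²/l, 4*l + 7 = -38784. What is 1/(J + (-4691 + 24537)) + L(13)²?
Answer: 8325879538183/769774362 ≈ 10816.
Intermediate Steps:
l = -38791/4 (l = -7/4 + (¼)*(-38784) = -7/4 - 9696 = -38791/4 ≈ -9697.8)
J = -71824/38791 (J = (-134)²/(-38791/4) = 17956*(-4/38791) = -71824/38791 ≈ -1.8516)
L(b) = 8*b (L(b) = 4*(2*b) = 8*b)
1/(J + (-4691 + 24537)) + L(13)² = 1/(-71824/38791 + (-4691 + 24537)) + (8*13)² = 1/(-71824/38791 + 19846) + 104² = 1/(769774362/38791) + 10816 = 38791/769774362 + 10816 = 8325879538183/769774362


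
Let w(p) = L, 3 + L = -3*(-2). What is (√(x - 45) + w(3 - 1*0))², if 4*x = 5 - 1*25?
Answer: -41 + 30*I*√2 ≈ -41.0 + 42.426*I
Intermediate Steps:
x = -5 (x = (5 - 1*25)/4 = (5 - 25)/4 = (¼)*(-20) = -5)
L = 3 (L = -3 - 3*(-2) = -3 + 6 = 3)
w(p) = 3
(√(x - 45) + w(3 - 1*0))² = (√(-5 - 45) + 3)² = (√(-50) + 3)² = (5*I*√2 + 3)² = (3 + 5*I*√2)²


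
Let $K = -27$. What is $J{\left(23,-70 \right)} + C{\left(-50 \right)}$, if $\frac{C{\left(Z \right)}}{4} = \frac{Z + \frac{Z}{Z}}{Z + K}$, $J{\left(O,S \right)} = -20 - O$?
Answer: $- \frac{445}{11} \approx -40.455$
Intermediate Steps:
$C{\left(Z \right)} = \frac{4 \left(1 + Z\right)}{-27 + Z}$ ($C{\left(Z \right)} = 4 \frac{Z + \frac{Z}{Z}}{Z - 27} = 4 \frac{Z + 1}{-27 + Z} = 4 \frac{1 + Z}{-27 + Z} = \frac{4 \left(1 + Z\right)}{-27 + Z}$)
$J{\left(23,-70 \right)} + C{\left(-50 \right)} = \left(-20 - 23\right) + \frac{4 \left(1 - 50\right)}{-27 - 50} = \left(-20 - 23\right) + 4 \frac{1}{-77} \left(-49\right) = -43 + 4 \left(- \frac{1}{77}\right) \left(-49\right) = -43 + \frac{28}{11} = - \frac{445}{11}$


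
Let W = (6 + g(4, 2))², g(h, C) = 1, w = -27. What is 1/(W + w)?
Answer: 1/22 ≈ 0.045455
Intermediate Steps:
W = 49 (W = (6 + 1)² = 7² = 49)
1/(W + w) = 1/(49 - 27) = 1/22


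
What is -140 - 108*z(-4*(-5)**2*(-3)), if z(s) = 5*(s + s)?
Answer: -324140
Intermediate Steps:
z(s) = 10*s (z(s) = 5*(2*s) = 10*s)
-140 - 108*z(-4*(-5)**2*(-3)) = -140 - 1080*-4*(-5)**2*(-3) = -140 - 1080*-4*25*(-3) = -140 - 1080*(-100*(-3)) = -140 - 1080*300 = -140 - 108*3000 = -140 - 324000 = -324140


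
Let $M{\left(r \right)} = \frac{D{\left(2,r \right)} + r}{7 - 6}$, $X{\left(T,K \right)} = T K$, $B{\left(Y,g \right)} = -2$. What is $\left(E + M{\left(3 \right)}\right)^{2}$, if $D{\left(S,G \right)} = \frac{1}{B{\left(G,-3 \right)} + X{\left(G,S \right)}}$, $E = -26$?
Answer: $\frac{8281}{16} \approx 517.56$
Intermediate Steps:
$X{\left(T,K \right)} = K T$
$D{\left(S,G \right)} = \frac{1}{-2 + G S}$ ($D{\left(S,G \right)} = \frac{1}{-2 + S G} = \frac{1}{-2 + G S}$)
$M{\left(r \right)} = r + \frac{1}{-2 + 2 r}$ ($M{\left(r \right)} = \frac{\frac{1}{-2 + r 2} + r}{7 - 6} = \frac{\frac{1}{-2 + 2 r} + r}{1} = \left(r + \frac{1}{-2 + 2 r}\right) 1 = r + \frac{1}{-2 + 2 r}$)
$\left(E + M{\left(3 \right)}\right)^{2} = \left(-26 + \frac{\frac{1}{2} + 3 \left(-1 + 3\right)}{-1 + 3}\right)^{2} = \left(-26 + \frac{\frac{1}{2} + 3 \cdot 2}{2}\right)^{2} = \left(-26 + \frac{\frac{1}{2} + 6}{2}\right)^{2} = \left(-26 + \frac{1}{2} \cdot \frac{13}{2}\right)^{2} = \left(-26 + \frac{13}{4}\right)^{2} = \left(- \frac{91}{4}\right)^{2} = \frac{8281}{16}$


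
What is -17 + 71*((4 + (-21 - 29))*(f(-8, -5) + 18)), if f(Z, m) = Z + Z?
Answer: -6549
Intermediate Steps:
f(Z, m) = 2*Z
-17 + 71*((4 + (-21 - 29))*(f(-8, -5) + 18)) = -17 + 71*((4 + (-21 - 29))*(2*(-8) + 18)) = -17 + 71*((4 - 50)*(-16 + 18)) = -17 + 71*(-46*2) = -17 + 71*(-92) = -17 - 6532 = -6549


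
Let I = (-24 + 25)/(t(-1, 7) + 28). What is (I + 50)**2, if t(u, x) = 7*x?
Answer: 14830201/5929 ≈ 2501.3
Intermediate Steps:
I = 1/77 (I = (-24 + 25)/(7*7 + 28) = 1/(49 + 28) = 1/77 ≈ 0.012987)
(I + 50)**2 = (1/77 + 50)**2 = (3851/77)**2 = 14830201/5929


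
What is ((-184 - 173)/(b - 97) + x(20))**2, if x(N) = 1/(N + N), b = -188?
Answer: 942841/577600 ≈ 1.6323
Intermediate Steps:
x(N) = 1/(2*N)
((-184 - 173)/(b - 97) + x(20))**2 = ((-184 - 173)/(-188 - 97) + (1/2)/20)**2 = (-357/(-285) + (1/2)*(1/20))**2 = (-357*(-1/285) + 1/40)**2 = (119/95 + 1/40)**2 = (971/760)**2 = 942841/577600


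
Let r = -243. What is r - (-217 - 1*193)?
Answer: 167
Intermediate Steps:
r - (-217 - 1*193) = -243 - (-217 - 1*193) = -243 - (-217 - 193) = -243 - 1*(-410) = -243 + 410 = 167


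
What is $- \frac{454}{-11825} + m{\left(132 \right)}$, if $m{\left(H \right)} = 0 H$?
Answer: $\frac{454}{11825} \approx 0.038393$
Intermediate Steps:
$m{\left(H \right)} = 0$
$- \frac{454}{-11825} + m{\left(132 \right)} = - \frac{454}{-11825} + 0 = \left(-454\right) \left(- \frac{1}{11825}\right) + 0 = \frac{454}{11825} + 0 = \frac{454}{11825}$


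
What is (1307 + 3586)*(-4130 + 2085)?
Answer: -10006185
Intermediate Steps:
(1307 + 3586)*(-4130 + 2085) = 4893*(-2045) = -10006185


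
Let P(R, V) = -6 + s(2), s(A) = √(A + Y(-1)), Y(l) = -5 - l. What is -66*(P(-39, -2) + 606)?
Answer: -39600 - 66*I*√2 ≈ -39600.0 - 93.338*I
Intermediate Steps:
s(A) = √(-4 + A) (s(A) = √(A + (-5 - 1*(-1))) = √(A + (-5 + 1)) = √(A - 4) = √(-4 + A))
P(R, V) = -6 + I*√2 (P(R, V) = -6 + √(-4 + 2) = -6 + √(-2) = -6 + I*√2)
-66*(P(-39, -2) + 606) = -66*((-6 + I*√2) + 606) = -66*(600 + I*√2) = -39600 - 66*I*√2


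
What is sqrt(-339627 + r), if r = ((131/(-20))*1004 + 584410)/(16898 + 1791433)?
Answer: 2*I*sqrt(6941249776380577245)/9041655 ≈ 582.78*I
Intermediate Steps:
r = 2889169/9041655 (r = ((131*(-1/20))*1004 + 584410)/1808331 = (-131/20*1004 + 584410)*(1/1808331) = (-32881/5 + 584410)*(1/1808331) = (2889169/5)*(1/1808331) = 2889169/9041655 ≈ 0.31954)
sqrt(-339627 + r) = sqrt(-339627 + 2889169/9041655) = sqrt(-3070787273516/9041655) = 2*I*sqrt(6941249776380577245)/9041655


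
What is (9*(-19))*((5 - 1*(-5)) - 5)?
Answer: -855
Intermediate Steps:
(9*(-19))*((5 - 1*(-5)) - 5) = -171*((5 + 5) - 5) = -171*(10 - 5) = -171*5 = -855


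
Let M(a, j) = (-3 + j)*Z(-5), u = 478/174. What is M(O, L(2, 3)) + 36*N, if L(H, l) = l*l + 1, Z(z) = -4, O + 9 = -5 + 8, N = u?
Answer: 2056/29 ≈ 70.896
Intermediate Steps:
u = 239/87 (u = 478*(1/174) = 239/87 ≈ 2.7471)
N = 239/87 ≈ 2.7471
O = -6 (O = -9 + (-5 + 8) = -9 + 3 = -6)
L(H, l) = 1 + l**2 (L(H, l) = l**2 + 1 = 1 + l**2)
M(a, j) = 12 - 4*j (M(a, j) = (-3 + j)*(-4) = 12 - 4*j)
M(O, L(2, 3)) + 36*N = (12 - 4*(1 + 3**2)) + 36*(239/87) = (12 - 4*(1 + 9)) + 2868/29 = (12 - 4*10) + 2868/29 = (12 - 40) + 2868/29 = -28 + 2868/29 = 2056/29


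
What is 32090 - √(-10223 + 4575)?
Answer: 32090 - 4*I*√353 ≈ 32090.0 - 75.153*I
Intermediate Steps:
32090 - √(-10223 + 4575) = 32090 - √(-5648) = 32090 - 4*I*√353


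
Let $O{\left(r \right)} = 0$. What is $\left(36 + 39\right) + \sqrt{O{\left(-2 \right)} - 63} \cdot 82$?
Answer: $75 + 246 i \sqrt{7} \approx 75.0 + 650.85 i$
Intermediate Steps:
$\left(36 + 39\right) + \sqrt{O{\left(-2 \right)} - 63} \cdot 82 = \left(36 + 39\right) + \sqrt{0 - 63} \cdot 82 = 75 + \sqrt{-63} \cdot 82 = 75 + 3 i \sqrt{7} \cdot 82 = 75 + 246 i \sqrt{7}$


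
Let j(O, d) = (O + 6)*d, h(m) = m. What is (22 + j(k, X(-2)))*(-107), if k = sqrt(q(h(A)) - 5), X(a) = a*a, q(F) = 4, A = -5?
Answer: -4922 - 428*I ≈ -4922.0 - 428.0*I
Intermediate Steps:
X(a) = a**2
k = I (k = sqrt(4 - 5) = sqrt(-1) = I ≈ 1.0*I)
j(O, d) = d*(6 + O) (j(O, d) = (6 + O)*d = d*(6 + O))
(22 + j(k, X(-2)))*(-107) = (22 + (-2)**2*(6 + I))*(-107) = (22 + 4*(6 + I))*(-107) = (22 + (24 + 4*I))*(-107) = (46 + 4*I)*(-107) = -4922 - 428*I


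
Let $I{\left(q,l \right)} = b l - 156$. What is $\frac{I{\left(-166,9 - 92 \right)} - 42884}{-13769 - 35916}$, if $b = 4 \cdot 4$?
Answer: $\frac{44368}{49685} \approx 0.89299$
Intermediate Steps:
$b = 16$
$I{\left(q,l \right)} = -156 + 16 l$ ($I{\left(q,l \right)} = 16 l - 156 = -156 + 16 l$)
$\frac{I{\left(-166,9 - 92 \right)} - 42884}{-13769 - 35916} = \frac{\left(-156 + 16 \left(9 - 92\right)\right) - 42884}{-13769 - 35916} = \frac{\left(-156 + 16 \left(9 - 92\right)\right) - 42884}{-49685} = \left(\left(-156 + 16 \left(-83\right)\right) - 42884\right) \left(- \frac{1}{49685}\right) = \left(\left(-156 - 1328\right) - 42884\right) \left(- \frac{1}{49685}\right) = \left(-1484 - 42884\right) \left(- \frac{1}{49685}\right) = \left(-44368\right) \left(- \frac{1}{49685}\right) = \frac{44368}{49685}$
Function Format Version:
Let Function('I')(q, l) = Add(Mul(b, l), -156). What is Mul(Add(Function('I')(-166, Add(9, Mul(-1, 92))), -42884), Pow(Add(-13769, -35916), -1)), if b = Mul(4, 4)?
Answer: Rational(44368, 49685) ≈ 0.89299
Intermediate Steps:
b = 16
Function('I')(q, l) = Add(-156, Mul(16, l)) (Function('I')(q, l) = Add(Mul(16, l), -156) = Add(-156, Mul(16, l)))
Mul(Add(Function('I')(-166, Add(9, Mul(-1, 92))), -42884), Pow(Add(-13769, -35916), -1)) = Mul(Add(Add(-156, Mul(16, Add(9, Mul(-1, 92)))), -42884), Pow(Add(-13769, -35916), -1)) = Mul(Add(Add(-156, Mul(16, Add(9, -92))), -42884), Pow(-49685, -1)) = Mul(Add(Add(-156, Mul(16, -83)), -42884), Rational(-1, 49685)) = Mul(Add(Add(-156, -1328), -42884), Rational(-1, 49685)) = Mul(Add(-1484, -42884), Rational(-1, 49685)) = Mul(-44368, Rational(-1, 49685)) = Rational(44368, 49685)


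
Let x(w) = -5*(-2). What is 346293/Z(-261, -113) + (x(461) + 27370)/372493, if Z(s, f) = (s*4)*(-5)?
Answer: 14348293561/216045940 ≈ 66.413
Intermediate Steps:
x(w) = 10
Z(s, f) = -20*s (Z(s, f) = (4*s)*(-5) = -20*s)
346293/Z(-261, -113) + (x(461) + 27370)/372493 = 346293/((-20*(-261))) + (10 + 27370)/372493 = 346293/5220 + 27380*(1/372493) = 346293*(1/5220) + 27380/372493 = 38477/580 + 27380/372493 = 14348293561/216045940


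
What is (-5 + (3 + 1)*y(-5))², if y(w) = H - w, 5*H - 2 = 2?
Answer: 8281/25 ≈ 331.24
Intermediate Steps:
H = ⅘ (H = ⅖ + (⅕)*2 = ⅖ + ⅖ = ⅘ ≈ 0.80000)
y(w) = ⅘ - w
(-5 + (3 + 1)*y(-5))² = (-5 + (3 + 1)*(⅘ - 1*(-5)))² = (-5 + 4*(⅘ + 5))² = (-5 + 4*(29/5))² = (-5 + 116/5)² = (91/5)² = 8281/25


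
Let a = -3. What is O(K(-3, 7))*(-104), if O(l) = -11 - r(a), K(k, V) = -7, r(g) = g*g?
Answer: 2080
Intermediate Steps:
r(g) = g²
O(l) = -20 (O(l) = -11 - 1*(-3)² = -11 - 1*9 = -11 - 9 = -20)
O(K(-3, 7))*(-104) = -20*(-104) = 2080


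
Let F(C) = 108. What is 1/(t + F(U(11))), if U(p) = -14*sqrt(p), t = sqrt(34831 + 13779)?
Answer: -54/18473 + sqrt(48610)/36946 ≈ 0.0030444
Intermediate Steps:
t = sqrt(48610) ≈ 220.48
1/(t + F(U(11))) = 1/(sqrt(48610) + 108) = 1/(108 + sqrt(48610))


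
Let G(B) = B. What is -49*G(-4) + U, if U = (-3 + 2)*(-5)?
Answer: 201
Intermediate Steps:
U = 5 (U = -1*(-5) = 5)
-49*G(-4) + U = -49*(-4) + 5 = 196 + 5 = 201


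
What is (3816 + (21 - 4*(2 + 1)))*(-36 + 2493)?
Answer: 9398025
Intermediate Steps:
(3816 + (21 - 4*(2 + 1)))*(-36 + 2493) = (3816 + (21 - 4*3))*2457 = (3816 + (21 - 12))*2457 = (3816 + 9)*2457 = 3825*2457 = 9398025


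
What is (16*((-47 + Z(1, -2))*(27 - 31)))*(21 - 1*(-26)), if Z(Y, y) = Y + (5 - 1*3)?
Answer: 132352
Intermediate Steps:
Z(Y, y) = 2 + Y (Z(Y, y) = Y + (5 - 3) = Y + 2 = 2 + Y)
(16*((-47 + Z(1, -2))*(27 - 31)))*(21 - 1*(-26)) = (16*((-47 + (2 + 1))*(27 - 31)))*(21 - 1*(-26)) = (16*((-47 + 3)*(-4)))*(21 + 26) = (16*(-44*(-4)))*47 = (16*176)*47 = 2816*47 = 132352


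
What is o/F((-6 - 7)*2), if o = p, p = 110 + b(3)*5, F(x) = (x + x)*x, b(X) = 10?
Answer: 20/169 ≈ 0.11834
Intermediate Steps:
F(x) = 2*x² (F(x) = (2*x)*x = 2*x²)
p = 160 (p = 110 + 10*5 = 110 + 50 = 160)
o = 160
o/F((-6 - 7)*2) = 160/((2*((-6 - 7)*2)²)) = 160/((2*(-13*2)²)) = 160/((2*(-26)²)) = 160/((2*676)) = 160/1352 = 160*(1/1352) = 20/169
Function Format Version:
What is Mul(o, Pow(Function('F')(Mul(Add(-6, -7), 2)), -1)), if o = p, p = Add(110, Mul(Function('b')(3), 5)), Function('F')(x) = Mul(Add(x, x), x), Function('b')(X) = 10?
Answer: Rational(20, 169) ≈ 0.11834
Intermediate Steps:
Function('F')(x) = Mul(2, Pow(x, 2)) (Function('F')(x) = Mul(Mul(2, x), x) = Mul(2, Pow(x, 2)))
p = 160 (p = Add(110, Mul(10, 5)) = Add(110, 50) = 160)
o = 160
Mul(o, Pow(Function('F')(Mul(Add(-6, -7), 2)), -1)) = Mul(160, Pow(Mul(2, Pow(Mul(Add(-6, -7), 2), 2)), -1)) = Mul(160, Pow(Mul(2, Pow(Mul(-13, 2), 2)), -1)) = Mul(160, Pow(Mul(2, Pow(-26, 2)), -1)) = Mul(160, Pow(Mul(2, 676), -1)) = Mul(160, Pow(1352, -1)) = Mul(160, Rational(1, 1352)) = Rational(20, 169)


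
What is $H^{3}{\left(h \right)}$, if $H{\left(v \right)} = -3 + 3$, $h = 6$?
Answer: $0$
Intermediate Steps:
$H{\left(v \right)} = 0$
$H^{3}{\left(h \right)} = 0^{3} = 0$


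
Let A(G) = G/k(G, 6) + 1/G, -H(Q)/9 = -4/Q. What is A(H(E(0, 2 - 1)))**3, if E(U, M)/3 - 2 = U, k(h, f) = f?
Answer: 343/216 ≈ 1.5880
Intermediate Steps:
E(U, M) = 6 + 3*U
H(Q) = 36/Q (H(Q) = -(-36)/Q = 36/Q)
A(G) = 1/G + G/6 (A(G) = G/6 + 1/G = 1/G + G/6)
A(H(E(0, 2 - 1)))**3 = (1/(36/(6 + 3*0)) + (36/(6 + 3*0))/6)**3 = (1/(36/(6 + 0)) + (36/(6 + 0))/6)**3 = (1/(36/6) + (36/6)/6)**3 = (1/(36*(1/6)) + (36*(1/6))/6)**3 = (1/6 + (1/6)*6)**3 = (1/6 + 1)**3 = (7/6)**3 = 343/216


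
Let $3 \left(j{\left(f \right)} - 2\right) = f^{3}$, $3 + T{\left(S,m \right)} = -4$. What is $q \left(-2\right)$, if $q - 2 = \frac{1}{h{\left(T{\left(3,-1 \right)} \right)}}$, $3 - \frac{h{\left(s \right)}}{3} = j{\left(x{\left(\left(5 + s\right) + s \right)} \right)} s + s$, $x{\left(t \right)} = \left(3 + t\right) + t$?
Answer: $- \frac{94210}{23553} \approx -3.9999$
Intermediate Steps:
$x{\left(t \right)} = 3 + 2 t$
$T{\left(S,m \right)} = -7$ ($T{\left(S,m \right)} = -3 - 4 = -7$)
$j{\left(f \right)} = 2 + \frac{f^{3}}{3}$
$h{\left(s \right)} = 9 - 3 s - 3 s \left(2 + \frac{\left(13 + 4 s\right)^{3}}{3}\right)$ ($h{\left(s \right)} = 9 - 3 \left(\left(2 + \frac{\left(3 + 2 \left(\left(5 + s\right) + s\right)\right)^{3}}{3}\right) s + s\right) = 9 - 3 \left(\left(2 + \frac{\left(3 + 2 \left(5 + 2 s\right)\right)^{3}}{3}\right) s + s\right) = 9 - 3 \left(\left(2 + \frac{\left(3 + \left(10 + 4 s\right)\right)^{3}}{3}\right) s + s\right) = 9 - 3 \left(\left(2 + \frac{\left(13 + 4 s\right)^{3}}{3}\right) s + s\right) = 9 - 3 \left(s \left(2 + \frac{\left(13 + 4 s\right)^{3}}{3}\right) + s\right) = 9 - 3 \left(s + s \left(2 + \frac{\left(13 + 4 s\right)^{3}}{3}\right)\right) = 9 - \left(3 s + 3 s \left(2 + \frac{\left(13 + 4 s\right)^{3}}{3}\right)\right) = 9 - 3 s - 3 s \left(2 + \frac{\left(13 + 4 s\right)^{3}}{3}\right)$)
$q = \frac{47105}{23553}$ ($q = 2 + \frac{1}{9 - -63 - - 7 \left(13 + 4 \left(-7\right)\right)^{3}} = 2 + \frac{1}{9 + 63 - - 7 \left(13 - 28\right)^{3}} = 2 + \frac{1}{9 + 63 - - 7 \left(-15\right)^{3}} = 2 + \frac{1}{9 + 63 - \left(-7\right) \left(-3375\right)} = 2 + \frac{1}{9 + 63 - 23625} = 2 + \frac{1}{-23553} = 2 - \frac{1}{23553} = \frac{47105}{23553} \approx 2.0$)
$q \left(-2\right) = \frac{47105}{23553} \left(-2\right) = - \frac{94210}{23553}$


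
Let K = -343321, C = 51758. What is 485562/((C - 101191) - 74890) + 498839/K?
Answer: -6930933103/1293415051 ≈ -5.3586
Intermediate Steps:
485562/((C - 101191) - 74890) + 498839/K = 485562/((51758 - 101191) - 74890) + 498839/(-343321) = 485562/(-49433 - 74890) + 498839*(-1/343321) = 485562/(-124323) - 45349/31211 = 485562*(-1/124323) - 45349/31211 = -161854/41441 - 45349/31211 = -6930933103/1293415051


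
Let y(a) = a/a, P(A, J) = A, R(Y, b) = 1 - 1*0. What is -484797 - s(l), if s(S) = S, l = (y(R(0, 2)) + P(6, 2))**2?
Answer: -484846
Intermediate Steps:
R(Y, b) = 1 (R(Y, b) = 1 + 0 = 1)
y(a) = 1
l = 49 (l = (1 + 6)**2 = 7**2 = 49)
-484797 - s(l) = -484797 - 1*49 = -484797 - 49 = -484846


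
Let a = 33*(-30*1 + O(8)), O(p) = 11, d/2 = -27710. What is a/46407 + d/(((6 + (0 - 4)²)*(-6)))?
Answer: 214316098/510477 ≈ 419.83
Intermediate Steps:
d = -55420 (d = 2*(-27710) = -55420)
a = -627 (a = 33*(-30*1 + 11) = 33*(-30 + 11) = 33*(-19) = -627)
a/46407 + d/(((6 + (0 - 4)²)*(-6))) = -627/46407 - 55420*(-1/(6*(6 + (0 - 4)²))) = -627*1/46407 - 55420*(-1/(6*(6 + (-4)²))) = -209/15469 - 55420*(-1/(6*(6 + 16))) = -209/15469 - 55420/(22*(-6)) = -209/15469 - 55420/(-132) = -209/15469 - 55420*(-1/132) = -209/15469 + 13855/33 = 214316098/510477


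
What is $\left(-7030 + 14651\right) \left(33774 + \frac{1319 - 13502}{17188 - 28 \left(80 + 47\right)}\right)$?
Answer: $\frac{1169556726895}{4544} \approx 2.5738 \cdot 10^{8}$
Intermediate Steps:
$\left(-7030 + 14651\right) \left(33774 + \frac{1319 - 13502}{17188 - 28 \left(80 + 47\right)}\right) = 7621 \left(33774 - \frac{12183}{17188 - 3556}\right) = 7621 \left(33774 - \frac{12183}{13632}\right) = 7621 \left(33774 - \frac{4061}{4544}\right) = 7621 \cdot \frac{153464995}{4544} = \frac{1169556726895}{4544}$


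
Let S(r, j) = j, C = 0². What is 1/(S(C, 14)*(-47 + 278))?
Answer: 1/3234 ≈ 0.00030921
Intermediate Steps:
C = 0
1/(S(C, 14)*(-47 + 278)) = 1/(14*(-47 + 278)) = 1/(14*231) = 1/3234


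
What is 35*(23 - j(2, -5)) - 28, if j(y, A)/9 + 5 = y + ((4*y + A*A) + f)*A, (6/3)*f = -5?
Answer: 99519/2 ≈ 49760.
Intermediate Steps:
f = -5/2 (f = (½)*(-5) = -5/2 ≈ -2.5000)
j(y, A) = -45 + 9*y + 9*A*(-5/2 + A² + 4*y) (j(y, A) = -45 + 9*(y + ((4*y + A*A) - 5/2)*A) = -45 + 9*(y + ((4*y + A²) - 5/2)*A) = -45 + 9*(y + ((A² + 4*y) - 5/2)*A) = -45 + 9*(y + (-5/2 + A² + 4*y)*A) = -45 + 9*(y + A*(-5/2 + A² + 4*y)) = -45 + (9*y + 9*A*(-5/2 + A² + 4*y)) = -45 + 9*y + 9*A*(-5/2 + A² + 4*y))
35*(23 - j(2, -5)) - 28 = 35*(23 - (-45 + 9*2 + 9*(-5)³ - 45/2*(-5) + 36*(-5)*2)) - 28 = 35*(23 - (-45 + 18 + 9*(-125) + 225/2 - 360)) - 28 = 35*(23 - (-45 + 18 - 1125 + 225/2 - 360)) - 28 = 35*(23 - 1*(-2799/2)) - 28 = 35*(23 + 2799/2) - 28 = 35*(2845/2) - 28 = 99575/2 - 28 = 99519/2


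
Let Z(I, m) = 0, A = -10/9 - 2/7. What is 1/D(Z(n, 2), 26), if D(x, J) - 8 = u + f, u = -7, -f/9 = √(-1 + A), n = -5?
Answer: 7/1366 + 3*I*√1057/1366 ≈ 0.0051244 + 0.071402*I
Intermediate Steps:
A = -88/63 (A = -10*⅑ - 2*⅐ = -10/9 - 2/7 = -88/63 ≈ -1.3968)
f = -3*I*√1057/7 (f = -9*√(-1 - 88/63) = -3*I*√1057/7 ≈ -13.934*I)
D(x, J) = 1 - 3*I*√1057/7 (D(x, J) = 8 + (-7 - 3*I*√1057/7) = 1 - 3*I*√1057/7)
1/D(Z(n, 2), 26) = 1/(1 - 3*I*√1057/7)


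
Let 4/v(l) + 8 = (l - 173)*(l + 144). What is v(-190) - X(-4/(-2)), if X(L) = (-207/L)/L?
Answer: 1727423/33380 ≈ 51.750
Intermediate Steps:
v(l) = 4/(-8 + (-173 + l)*(144 + l)) (v(l) = 4/(-8 + (l - 173)*(l + 144)) = 4/(-8 + (-173 + l)*(144 + l)))
X(L) = -207/L²
v(-190) - X(-4/(-2)) = 4/(-24920 + (-190)² - 29*(-190)) - (-207)/(-4/(-2))² = 4/(-24920 + 36100 + 5510) - (-207)/(-4*(-½))² = 4/16690 - (-207)/2² = 4*(1/16690) - (-207)/4 = 2/8345 - 1*(-207/4) = 2/8345 + 207/4 = 1727423/33380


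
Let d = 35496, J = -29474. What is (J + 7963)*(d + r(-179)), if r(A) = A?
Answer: -759703987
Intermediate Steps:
(J + 7963)*(d + r(-179)) = (-29474 + 7963)*(35496 - 179) = -21511*35317 = -759703987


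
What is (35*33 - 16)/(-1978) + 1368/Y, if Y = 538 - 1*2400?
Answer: -127019/96922 ≈ -1.3105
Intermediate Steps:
Y = -1862 (Y = 538 - 2400 = -1862)
(35*33 - 16)/(-1978) + 1368/Y = (35*33 - 16)/(-1978) + 1368/(-1862) = (1155 - 16)*(-1/1978) + 1368*(-1/1862) = 1139*(-1/1978) - 36/49 = -1139/1978 - 36/49 = -127019/96922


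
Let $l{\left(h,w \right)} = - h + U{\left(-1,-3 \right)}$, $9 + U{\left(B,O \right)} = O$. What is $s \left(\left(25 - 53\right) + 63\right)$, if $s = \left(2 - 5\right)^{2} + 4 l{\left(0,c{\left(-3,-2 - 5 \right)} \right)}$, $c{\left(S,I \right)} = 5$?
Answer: $-1365$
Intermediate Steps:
$U{\left(B,O \right)} = -9 + O$
$l{\left(h,w \right)} = -12 - h$ ($l{\left(h,w \right)} = - h - 12 = -12 - h$)
$s = -39$ ($s = \left(2 - 5\right)^{2} + 4 \left(-12 - 0\right) = \left(-3\right)^{2} + 4 \left(-12 + 0\right) = 9 + 4 \left(-12\right) = 9 - 48 = -39$)
$s \left(\left(25 - 53\right) + 63\right) = - 39 \left(\left(25 - 53\right) + 63\right) = - 39 \left(-28 + 63\right) = \left(-39\right) 35 = -1365$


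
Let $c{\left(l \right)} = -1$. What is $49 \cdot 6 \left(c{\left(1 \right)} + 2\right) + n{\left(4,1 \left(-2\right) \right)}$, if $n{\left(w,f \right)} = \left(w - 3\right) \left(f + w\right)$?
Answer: $296$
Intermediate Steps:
$n{\left(w,f \right)} = \left(-3 + w\right) \left(f + w\right)$
$49 \cdot 6 \left(c{\left(1 \right)} + 2\right) + n{\left(4,1 \left(-2\right) \right)} = 49 \cdot 6 \left(-1 + 2\right) + \left(4^{2} - 3 \cdot 1 \left(-2\right) - 12 + 1 \left(-2\right) 4\right) = 49 \cdot 6 \cdot 1 - -2 = 49 \cdot 6 + \left(16 + 6 - 12 - 8\right) = 294 + 2 = 296$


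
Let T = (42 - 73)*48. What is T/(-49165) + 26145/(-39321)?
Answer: -136323253/214801885 ≈ -0.63465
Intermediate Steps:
T = -1488 (T = -31*48 = -1488)
T/(-49165) + 26145/(-39321) = -1488/(-49165) + 26145/(-39321) = -1488*(-1/49165) + 26145*(-1/39321) = 1488/49165 - 2905/4369 = -136323253/214801885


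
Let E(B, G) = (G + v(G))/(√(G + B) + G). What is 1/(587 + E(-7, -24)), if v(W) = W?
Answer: 11531/6790585 - 48*I*√31/210508135 ≈ 0.0016981 - 1.2696e-6*I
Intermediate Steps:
E(B, G) = 2*G/(G + √(B + G)) (E(B, G) = (G + G)/(√(G + B) + G) = (2*G)/(√(B + G) + G) = (2*G)/(G + √(B + G)) = 2*G/(G + √(B + G)))
1/(587 + E(-7, -24)) = 1/(587 + 2*(-24)/(-24 + √(-7 - 24))) = 1/(587 + 2*(-24)/(-24 + √(-31))) = 1/(587 + 2*(-24)/(-24 + I*√31)) = 1/(587 - 48/(-24 + I*√31))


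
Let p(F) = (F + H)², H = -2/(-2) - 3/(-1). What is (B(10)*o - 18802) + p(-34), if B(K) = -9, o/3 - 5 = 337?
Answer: -27136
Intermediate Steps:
o = 1026 (o = 15 + 3*337 = 15 + 1011 = 1026)
H = 4 (H = -2*(-½) - 3*(-1) = 1 + 3 = 4)
p(F) = (4 + F)² (p(F) = (F + 4)² = (4 + F)²)
(B(10)*o - 18802) + p(-34) = (-9*1026 - 18802) + (4 - 34)² = (-9234 - 18802) + (-30)² = -28036 + 900 = -27136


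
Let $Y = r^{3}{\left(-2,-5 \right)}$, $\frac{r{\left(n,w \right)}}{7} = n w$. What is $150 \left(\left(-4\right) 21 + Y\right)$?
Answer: $51437400$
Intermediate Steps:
$r{\left(n,w \right)} = 7 n w$
$Y = 343000$ ($Y = \left(7 \left(-2\right) \left(-5\right)\right)^{3} = 70^{3} = 343000$)
$150 \left(\left(-4\right) 21 + Y\right) = 150 \left(\left(-4\right) 21 + 343000\right) = 150 \left(-84 + 343000\right) = 150 \cdot 342916 = 51437400$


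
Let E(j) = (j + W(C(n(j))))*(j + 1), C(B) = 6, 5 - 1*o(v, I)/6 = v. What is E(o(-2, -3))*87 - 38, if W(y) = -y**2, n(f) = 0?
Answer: 22408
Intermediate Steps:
o(v, I) = 30 - 6*v
E(j) = (1 + j)*(-36 + j) (E(j) = (j - 1*6**2)*(j + 1) = (j - 1*36)*(1 + j) = (j - 36)*(1 + j) = (-36 + j)*(1 + j) = (1 + j)*(-36 + j))
E(o(-2, -3))*87 - 38 = (-36 + (30 - 6*(-2))**2 - 35*(30 - 6*(-2)))*87 - 38 = (-36 + (30 + 12)**2 - 35*(30 + 12))*87 - 38 = (-36 + 42**2 - 35*42)*87 - 38 = (-36 + 1764 - 1470)*87 - 38 = 258*87 - 38 = 22446 - 38 = 22408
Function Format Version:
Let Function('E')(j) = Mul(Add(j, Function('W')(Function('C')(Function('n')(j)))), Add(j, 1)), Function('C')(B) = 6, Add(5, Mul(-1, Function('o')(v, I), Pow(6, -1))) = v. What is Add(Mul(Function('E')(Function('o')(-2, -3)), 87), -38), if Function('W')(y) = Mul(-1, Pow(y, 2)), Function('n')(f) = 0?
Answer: 22408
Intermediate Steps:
Function('o')(v, I) = Add(30, Mul(-6, v))
Function('E')(j) = Mul(Add(1, j), Add(-36, j)) (Function('E')(j) = Mul(Add(j, Mul(-1, Pow(6, 2))), Add(j, 1)) = Mul(Add(j, Mul(-1, 36)), Add(1, j)) = Mul(Add(j, -36), Add(1, j)) = Mul(Add(-36, j), Add(1, j)) = Mul(Add(1, j), Add(-36, j)))
Add(Mul(Function('E')(Function('o')(-2, -3)), 87), -38) = Add(Mul(Add(-36, Pow(Add(30, Mul(-6, -2)), 2), Mul(-35, Add(30, Mul(-6, -2)))), 87), -38) = Add(Mul(Add(-36, Pow(Add(30, 12), 2), Mul(-35, Add(30, 12))), 87), -38) = Add(Mul(Add(-36, Pow(42, 2), Mul(-35, 42)), 87), -38) = Add(Mul(Add(-36, 1764, -1470), 87), -38) = Add(Mul(258, 87), -38) = Add(22446, -38) = 22408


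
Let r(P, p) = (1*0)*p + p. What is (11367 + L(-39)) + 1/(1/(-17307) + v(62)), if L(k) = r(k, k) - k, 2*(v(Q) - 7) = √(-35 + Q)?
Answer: 575405709644475/50619980893 - 1797193494*√3/50619980893 ≈ 11367.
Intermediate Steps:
v(Q) = 7 + √(-35 + Q)/2
r(P, p) = p (r(P, p) = 0*p + p = 0 + p = p)
L(k) = 0 (L(k) = k - k = 0)
(11367 + L(-39)) + 1/(1/(-17307) + v(62)) = (11367 + 0) + 1/(1/(-17307) + (7 + √(-35 + 62)/2)) = 11367 + 1/(-1/17307 + (7 + √27/2)) = 11367 + 1/(-1/17307 + (7 + (3*√3)/2)) = 11367 + 1/(-1/17307 + (7 + 3*√3/2)) = 11367 + 1/(121148/17307 + 3*√3/2)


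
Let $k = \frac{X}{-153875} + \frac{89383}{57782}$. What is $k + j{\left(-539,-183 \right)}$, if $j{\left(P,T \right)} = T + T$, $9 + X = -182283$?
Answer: $- \frac{3229894116031}{8891205250} \approx -363.27$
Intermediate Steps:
$X = -182292$ ($X = -9 - 182283 = -182292$)
$j{\left(P,T \right)} = 2 T$
$k = \frac{24287005469}{8891205250}$ ($k = - \frac{182292}{-153875} + \frac{89383}{57782} = \left(-182292\right) \left(- \frac{1}{153875}\right) + 89383 \cdot \frac{1}{57782} = \frac{182292}{153875} + \frac{89383}{57782} = \frac{24287005469}{8891205250} \approx 2.7316$)
$k + j{\left(-539,-183 \right)} = \frac{24287005469}{8891205250} + 2 \left(-183\right) = \frac{24287005469}{8891205250} - 366 = - \frac{3229894116031}{8891205250}$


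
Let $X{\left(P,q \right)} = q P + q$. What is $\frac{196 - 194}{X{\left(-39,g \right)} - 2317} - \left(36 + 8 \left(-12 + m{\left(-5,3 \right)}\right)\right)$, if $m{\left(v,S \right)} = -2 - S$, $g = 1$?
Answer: $\frac{235498}{2355} \approx 99.999$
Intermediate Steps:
$X{\left(P,q \right)} = q + P q$ ($X{\left(P,q \right)} = P q + q = q + P q$)
$\frac{196 - 194}{X{\left(-39,g \right)} - 2317} - \left(36 + 8 \left(-12 + m{\left(-5,3 \right)}\right)\right) = \frac{196 - 194}{1 \left(1 - 39\right) - 2317} - \left(36 + 8 \left(-12 - 5\right)\right) = \frac{2}{1 \left(-38\right) - 2317} - \left(36 + 8 \left(-12 - 5\right)\right) = \frac{2}{-38 - 2317} - \left(36 + 8 \left(-12 - 5\right)\right) = \frac{2}{-2355} - \left(36 + 8 \left(-17\right)\right) = 2 \left(- \frac{1}{2355}\right) - \left(36 - 136\right) = - \frac{2}{2355} - -100 = - \frac{2}{2355} + 100 = \frac{235498}{2355}$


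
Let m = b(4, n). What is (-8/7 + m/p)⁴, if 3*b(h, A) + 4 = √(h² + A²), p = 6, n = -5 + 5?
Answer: 4096/2401 ≈ 1.7060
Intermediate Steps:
n = 0
b(h, A) = -4/3 + √(A² + h²)/3 (b(h, A) = -4/3 + √(h² + A²)/3 = -4/3 + √(A² + h²)/3)
m = 0 (m = -4/3 + √(0² + 4²)/3 = -4/3 + √(0 + 16)/3 = -4/3 + √16/3 = -4/3 + (⅓)*4 = -4/3 + 4/3 = 0)
(-8/7 + m/p)⁴ = (-8/7 + 0/6)⁴ = (-8*⅐ + 0*(⅙))⁴ = (-8/7 + 0)⁴ = (-8/7)⁴ = 4096/2401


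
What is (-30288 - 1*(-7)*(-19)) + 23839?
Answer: -6582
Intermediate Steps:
(-30288 - 1*(-7)*(-19)) + 23839 = (-30288 + 7*(-19)) + 23839 = (-30288 - 133) + 23839 = -30421 + 23839 = -6582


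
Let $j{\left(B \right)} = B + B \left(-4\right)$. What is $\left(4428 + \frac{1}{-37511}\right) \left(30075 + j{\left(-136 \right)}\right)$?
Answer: $\frac{5063186885481}{37511} \approx 1.3498 \cdot 10^{8}$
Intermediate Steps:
$j{\left(B \right)} = - 3 B$ ($j{\left(B \right)} = B - 4 B = - 3 B$)
$\left(4428 + \frac{1}{-37511}\right) \left(30075 + j{\left(-136 \right)}\right) = \left(4428 + \frac{1}{-37511}\right) \left(30075 - -408\right) = \left(4428 - \frac{1}{37511}\right) \left(30075 + 408\right) = \frac{166098707}{37511} \cdot 30483 = \frac{5063186885481}{37511}$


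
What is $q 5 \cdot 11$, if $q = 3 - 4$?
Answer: $-55$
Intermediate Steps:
$q = -1$
$q 5 \cdot 11 = \left(-1\right) 5 \cdot 11 = \left(-5\right) 11 = -55$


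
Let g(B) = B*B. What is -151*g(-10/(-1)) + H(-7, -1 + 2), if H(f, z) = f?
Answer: -15107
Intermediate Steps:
g(B) = B**2
-151*g(-10/(-1)) + H(-7, -1 + 2) = -151*(-10/(-1))**2 - 7 = -151*(-10*(-1))**2 - 7 = -151*10**2 - 7 = -151*100 - 7 = -15100 - 7 = -15107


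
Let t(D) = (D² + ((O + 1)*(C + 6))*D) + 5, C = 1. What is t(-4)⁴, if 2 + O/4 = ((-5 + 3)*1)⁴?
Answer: 6153500390625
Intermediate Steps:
O = 56 (O = -8 + 4*((-5 + 3)*1)⁴ = -8 + 4*(-2*1)⁴ = -8 + 4*(-2)⁴ = -8 + 4*16 = -8 + 64 = 56)
t(D) = 5 + D² + 399*D (t(D) = (D² + ((56 + 1)*(1 + 6))*D) + 5 = (D² + (57*7)*D) + 5 = (D² + 399*D) + 5 = 5 + D² + 399*D)
t(-4)⁴ = (5 + (-4)² + 399*(-4))⁴ = (5 + 16 - 1596)⁴ = (-1575)⁴ = 6153500390625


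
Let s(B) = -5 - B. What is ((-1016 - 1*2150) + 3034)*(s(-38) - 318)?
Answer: 37620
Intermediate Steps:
((-1016 - 1*2150) + 3034)*(s(-38) - 318) = ((-1016 - 1*2150) + 3034)*((-5 - 1*(-38)) - 318) = ((-1016 - 2150) + 3034)*((-5 + 38) - 318) = (-3166 + 3034)*(33 - 318) = -132*(-285) = 37620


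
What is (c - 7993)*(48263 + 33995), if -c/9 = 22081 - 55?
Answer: -16963820566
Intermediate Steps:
c = -198234 (c = -9*(22081 - 55) = -9*22026 = -198234)
(c - 7993)*(48263 + 33995) = (-198234 - 7993)*(48263 + 33995) = -206227*82258 = -16963820566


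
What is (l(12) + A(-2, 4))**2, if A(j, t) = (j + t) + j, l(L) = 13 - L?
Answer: 1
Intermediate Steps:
A(j, t) = t + 2*j
(l(12) + A(-2, 4))**2 = ((13 - 1*12) + (4 + 2*(-2)))**2 = ((13 - 12) + (4 - 4))**2 = (1 + 0)**2 = 1**2 = 1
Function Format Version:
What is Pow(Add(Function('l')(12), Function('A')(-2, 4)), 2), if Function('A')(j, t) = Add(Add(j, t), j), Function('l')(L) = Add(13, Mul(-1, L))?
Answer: 1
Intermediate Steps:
Function('A')(j, t) = Add(t, Mul(2, j))
Pow(Add(Function('l')(12), Function('A')(-2, 4)), 2) = Pow(Add(Add(13, Mul(-1, 12)), Add(4, Mul(2, -2))), 2) = Pow(Add(Add(13, -12), Add(4, -4)), 2) = Pow(Add(1, 0), 2) = Pow(1, 2) = 1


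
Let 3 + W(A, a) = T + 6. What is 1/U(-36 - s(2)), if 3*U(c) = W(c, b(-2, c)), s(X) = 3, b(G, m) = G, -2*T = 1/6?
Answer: 36/35 ≈ 1.0286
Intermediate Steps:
T = -1/12 (T = -1/2/6 = -1/2*1/6 = -1/12 ≈ -0.083333)
W(A, a) = 35/12 (W(A, a) = -3 + (-1/12 + 6) = -3 + 71/12 = 35/12)
U(c) = 35/36 (U(c) = (1/3)*(35/12) = 35/36)
1/U(-36 - s(2)) = 1/(35/36) = 36/35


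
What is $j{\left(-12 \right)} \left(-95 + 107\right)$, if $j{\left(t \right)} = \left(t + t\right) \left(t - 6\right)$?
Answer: $5184$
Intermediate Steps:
$j{\left(t \right)} = 2 t \left(-6 + t\right)$
$j{\left(-12 \right)} \left(-95 + 107\right) = 2 \left(-12\right) \left(-6 - 12\right) \left(-95 + 107\right) = 2 \left(-12\right) \left(-18\right) 12 = 432 \cdot 12 = 5184$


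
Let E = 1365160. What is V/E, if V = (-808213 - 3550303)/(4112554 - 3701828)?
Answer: -1089629/140176676540 ≈ -7.7733e-6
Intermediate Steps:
V = -2179258/205363 (V = -4358516/410726 = -4358516*1/410726 = -2179258/205363 ≈ -10.612)
V/E = -2179258/205363/1365160 = -2179258/205363*1/1365160 = -1089629/140176676540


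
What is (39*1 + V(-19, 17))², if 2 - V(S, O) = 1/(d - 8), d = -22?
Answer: 1515361/900 ≈ 1683.7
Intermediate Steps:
V(S, O) = 61/30 (V(S, O) = 2 - 1/(-22 - 8) = 2 - 1/(-30) = 2 - 1*(-1/30) = 2 + 1/30 = 61/30)
(39*1 + V(-19, 17))² = (39*1 + 61/30)² = (39 + 61/30)² = (1231/30)² = 1515361/900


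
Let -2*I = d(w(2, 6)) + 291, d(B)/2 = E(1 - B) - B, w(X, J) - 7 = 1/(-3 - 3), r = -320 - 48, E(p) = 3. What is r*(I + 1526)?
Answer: -1528304/3 ≈ -5.0943e+5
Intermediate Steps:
r = -368
w(X, J) = 41/6 (w(X, J) = 7 + 1/(-3 - 3) = 7 + 1/(-6) = 7 - 1/6 = 41/6)
d(B) = 6 - 2*B (d(B) = 2*(3 - B) = 6 - 2*B)
I = -425/3 (I = -((6 - 2*41/6) + 291)/2 = -((6 - 41/3) + 291)/2 = -(-23/3 + 291)/2 = -1/2*850/3 = -425/3 ≈ -141.67)
r*(I + 1526) = -368*(-425/3 + 1526) = -368*4153/3 = -1528304/3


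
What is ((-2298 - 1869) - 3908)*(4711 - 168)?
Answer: -36684725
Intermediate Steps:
((-2298 - 1869) - 3908)*(4711 - 168) = (-4167 - 3908)*4543 = -8075*4543 = -36684725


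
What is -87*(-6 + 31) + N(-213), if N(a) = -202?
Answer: -2377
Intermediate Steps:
-87*(-6 + 31) + N(-213) = -87*(-6 + 31) - 202 = -87*25 - 202 = -2175 - 202 = -2377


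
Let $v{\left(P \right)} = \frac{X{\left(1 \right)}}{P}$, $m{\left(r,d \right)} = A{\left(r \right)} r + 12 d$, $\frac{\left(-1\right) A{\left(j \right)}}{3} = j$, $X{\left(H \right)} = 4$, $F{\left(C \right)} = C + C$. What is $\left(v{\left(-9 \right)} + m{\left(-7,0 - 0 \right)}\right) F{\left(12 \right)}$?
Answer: $- \frac{10616}{3} \approx -3538.7$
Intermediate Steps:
$F{\left(C \right)} = 2 C$
$A{\left(j \right)} = - 3 j$
$m{\left(r,d \right)} = - 3 r^{2} + 12 d$ ($m{\left(r,d \right)} = - 3 r r + 12 d = - 3 r^{2} + 12 d$)
$v{\left(P \right)} = \frac{4}{P}$
$\left(v{\left(-9 \right)} + m{\left(-7,0 - 0 \right)}\right) F{\left(12 \right)} = \left(\frac{4}{-9} + \left(- 3 \left(-7\right)^{2} + 12 \left(0 - 0\right)\right)\right) 2 \cdot 12 = \left(4 \left(- \frac{1}{9}\right) + \left(\left(-3\right) 49 + 12 \left(0 + 0\right)\right)\right) 24 = \left(- \frac{4}{9} + \left(-147 + 12 \cdot 0\right)\right) 24 = \left(- \frac{4}{9} + \left(-147 + 0\right)\right) 24 = \left(- \frac{4}{9} - 147\right) 24 = \left(- \frac{1327}{9}\right) 24 = - \frac{10616}{3}$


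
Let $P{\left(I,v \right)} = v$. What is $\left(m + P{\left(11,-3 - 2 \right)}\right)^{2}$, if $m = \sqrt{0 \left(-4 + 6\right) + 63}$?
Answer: $88 - 30 \sqrt{7} \approx 8.6275$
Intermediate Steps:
$m = 3 \sqrt{7}$ ($m = \sqrt{0 \cdot 2 + 63} = \sqrt{0 + 63} = \sqrt{63} = 3 \sqrt{7} \approx 7.9373$)
$\left(m + P{\left(11,-3 - 2 \right)}\right)^{2} = \left(3 \sqrt{7} - 5\right)^{2} = \left(-5 + 3 \sqrt{7}\right)^{2}$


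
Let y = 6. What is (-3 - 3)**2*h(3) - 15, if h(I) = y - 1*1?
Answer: 165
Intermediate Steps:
h(I) = 5 (h(I) = 6 - 1*1 = 6 - 1 = 5)
(-3 - 3)**2*h(3) - 15 = (-3 - 3)**2*5 - 15 = (-6)**2*5 - 15 = 36*5 - 15 = 180 - 15 = 165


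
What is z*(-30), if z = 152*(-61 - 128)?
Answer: 861840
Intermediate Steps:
z = -28728 (z = 152*(-189) = -28728)
z*(-30) = -28728*(-30) = 861840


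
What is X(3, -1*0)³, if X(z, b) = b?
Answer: 0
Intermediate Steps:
X(3, -1*0)³ = (-1*0)³ = 0³ = 0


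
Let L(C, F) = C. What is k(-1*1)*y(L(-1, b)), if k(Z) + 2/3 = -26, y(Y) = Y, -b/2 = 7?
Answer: 80/3 ≈ 26.667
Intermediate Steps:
b = -14 (b = -2*7 = -14)
k(Z) = -80/3 (k(Z) = -⅔ - 26 = -80/3)
k(-1*1)*y(L(-1, b)) = -80/3*(-1) = 80/3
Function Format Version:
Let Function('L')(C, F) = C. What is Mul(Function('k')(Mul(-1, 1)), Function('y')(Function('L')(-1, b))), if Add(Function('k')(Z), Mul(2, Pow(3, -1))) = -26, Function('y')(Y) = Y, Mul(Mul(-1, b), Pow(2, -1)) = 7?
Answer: Rational(80, 3) ≈ 26.667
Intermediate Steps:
b = -14 (b = Mul(-2, 7) = -14)
Function('k')(Z) = Rational(-80, 3) (Function('k')(Z) = Add(Rational(-2, 3), -26) = Rational(-80, 3))
Mul(Function('k')(Mul(-1, 1)), Function('y')(Function('L')(-1, b))) = Mul(Rational(-80, 3), -1) = Rational(80, 3)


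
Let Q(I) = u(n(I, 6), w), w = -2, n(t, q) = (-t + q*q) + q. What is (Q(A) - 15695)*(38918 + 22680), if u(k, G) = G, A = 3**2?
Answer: -966903806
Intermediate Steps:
A = 9
n(t, q) = q + q**2 - t (n(t, q) = (-t + q**2) + q = (q**2 - t) + q = q + q**2 - t)
Q(I) = -2
(Q(A) - 15695)*(38918 + 22680) = (-2 - 15695)*(38918 + 22680) = -15697*61598 = -966903806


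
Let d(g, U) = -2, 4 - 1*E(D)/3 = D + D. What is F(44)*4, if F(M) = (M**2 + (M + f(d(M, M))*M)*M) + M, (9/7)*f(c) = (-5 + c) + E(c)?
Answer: 1062512/9 ≈ 1.1806e+5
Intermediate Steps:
E(D) = 12 - 6*D (E(D) = 12 - 3*(D + D) = 12 - 6*D)
f(c) = 49/9 - 35*c/9 (f(c) = 7*((-5 + c) + (12 - 6*c))/9 = 7*(7 - 5*c)/9 = 49/9 - 35*c/9)
F(M) = M + 137*M**2/9 (F(M) = (M**2 + (M + (49/9 - 35/9*(-2))*M)*M) + M = (M**2 + (M + (49/9 + 70/9)*M)*M) + M = (M**2 + (M + 119*M/9)*M) + M = (M**2 + (128*M/9)*M) + M = (M**2 + 128*M**2/9) + M = 137*M**2/9 + M = M + 137*M**2/9)
F(44)*4 = ((1/9)*44*(9 + 137*44))*4 = ((1/9)*44*(9 + 6028))*4 = ((1/9)*44*6037)*4 = (265628/9)*4 = 1062512/9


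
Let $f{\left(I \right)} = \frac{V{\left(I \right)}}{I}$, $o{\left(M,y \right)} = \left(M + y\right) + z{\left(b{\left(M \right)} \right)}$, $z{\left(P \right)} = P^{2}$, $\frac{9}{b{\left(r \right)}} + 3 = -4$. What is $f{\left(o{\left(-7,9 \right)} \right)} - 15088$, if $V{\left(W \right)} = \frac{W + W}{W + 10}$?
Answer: $- \frac{10093774}{669} \approx -15088.0$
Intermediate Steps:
$V{\left(W \right)} = \frac{2 W}{10 + W}$
$b{\left(r \right)} = - \frac{9}{7}$ ($b{\left(r \right)} = \frac{9}{-3 - 4} = \frac{9}{-7} = 9 \left(- \frac{1}{7}\right) = - \frac{9}{7}$)
$o{\left(M,y \right)} = \frac{81}{49} + M + y$ ($o{\left(M,y \right)} = \left(M + y\right) + \left(- \frac{9}{7}\right)^{2} = \left(M + y\right) + \frac{81}{49} = \frac{81}{49} + M + y$)
$f{\left(I \right)} = \frac{2}{10 + I}$ ($f{\left(I \right)} = \frac{2 I \frac{1}{10 + I}}{I} = \frac{2}{10 + I}$)
$f{\left(o{\left(-7,9 \right)} \right)} - 15088 = \frac{2}{10 + \left(\frac{81}{49} - 7 + 9\right)} - 15088 = \frac{2}{10 + \frac{179}{49}} - 15088 = \frac{2}{\frac{669}{49}} - 15088 = 2 \cdot \frac{49}{669} - 15088 = \frac{98}{669} - 15088 = - \frac{10093774}{669}$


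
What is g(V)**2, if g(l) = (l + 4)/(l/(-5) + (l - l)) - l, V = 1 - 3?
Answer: 49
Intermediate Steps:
V = -2
g(l) = -l - 5*(4 + l)/l (g(l) = (4 + l)/(l*(-1/5) + 0) - l = (4 + l)/(-l/5 + 0) - l = (4 + l)/((-l/5)) - l = (4 + l)*(-5/l) - l = -5*(4 + l)/l - l = -l - 5*(4 + l)/l)
g(V)**2 = (-5 - 1*(-2) - 20/(-2))**2 = (-5 + 2 - 20*(-1/2))**2 = (-5 + 2 + 10)**2 = 7**2 = 49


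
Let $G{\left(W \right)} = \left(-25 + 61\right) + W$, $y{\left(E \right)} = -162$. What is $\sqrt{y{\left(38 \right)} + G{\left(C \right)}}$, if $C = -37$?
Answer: $i \sqrt{163} \approx 12.767 i$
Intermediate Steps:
$G{\left(W \right)} = 36 + W$
$\sqrt{y{\left(38 \right)} + G{\left(C \right)}} = \sqrt{-162 + \left(36 - 37\right)} = \sqrt{-162 - 1} = \sqrt{-163} = i \sqrt{163}$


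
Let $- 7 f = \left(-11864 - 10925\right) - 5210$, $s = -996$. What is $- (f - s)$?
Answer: $- \frac{34971}{7} \approx -4995.9$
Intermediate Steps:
$f = \frac{27999}{7}$ ($f = - \frac{\left(-11864 - 10925\right) - 5210}{7} = - \frac{-22789 - 5210}{7} = \left(- \frac{1}{7}\right) \left(-27999\right) = \frac{27999}{7} \approx 3999.9$)
$- (f - s) = - (\frac{27999}{7} - -996) = - (\frac{27999}{7} + 996) = \left(-1\right) \frac{34971}{7} = - \frac{34971}{7}$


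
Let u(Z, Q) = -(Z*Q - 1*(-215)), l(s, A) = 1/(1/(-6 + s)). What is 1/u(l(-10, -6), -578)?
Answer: -1/9463 ≈ -0.00010567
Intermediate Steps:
l(s, A) = -6 + s
u(Z, Q) = -215 - Q*Z (u(Z, Q) = -(Q*Z + 215) = -(215 + Q*Z) = -215 - Q*Z)
1/u(l(-10, -6), -578) = 1/(-215 - 1*(-578)*(-6 - 10)) = 1/(-215 - 1*(-578)*(-16)) = 1/(-215 - 9248) = 1/(-9463) = -1/9463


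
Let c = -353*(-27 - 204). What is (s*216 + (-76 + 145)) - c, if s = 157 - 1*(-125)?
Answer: -20562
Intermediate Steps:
s = 282 (s = 157 + 125 = 282)
c = 81543 (c = -353*(-231) = 81543)
(s*216 + (-76 + 145)) - c = (282*216 + (-76 + 145)) - 1*81543 = (60912 + 69) - 81543 = 60981 - 81543 = -20562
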